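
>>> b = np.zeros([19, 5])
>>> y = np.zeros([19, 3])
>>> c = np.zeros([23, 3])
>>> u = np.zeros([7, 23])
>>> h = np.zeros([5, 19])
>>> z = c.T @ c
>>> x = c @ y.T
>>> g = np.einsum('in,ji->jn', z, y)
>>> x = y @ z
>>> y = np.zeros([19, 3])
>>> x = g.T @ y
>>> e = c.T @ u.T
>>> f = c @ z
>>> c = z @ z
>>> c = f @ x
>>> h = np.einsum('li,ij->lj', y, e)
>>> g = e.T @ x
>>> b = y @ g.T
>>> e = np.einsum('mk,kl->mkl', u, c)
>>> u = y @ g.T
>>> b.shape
(19, 7)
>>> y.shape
(19, 3)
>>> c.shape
(23, 3)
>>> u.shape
(19, 7)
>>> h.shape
(19, 7)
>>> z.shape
(3, 3)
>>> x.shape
(3, 3)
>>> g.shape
(7, 3)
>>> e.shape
(7, 23, 3)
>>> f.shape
(23, 3)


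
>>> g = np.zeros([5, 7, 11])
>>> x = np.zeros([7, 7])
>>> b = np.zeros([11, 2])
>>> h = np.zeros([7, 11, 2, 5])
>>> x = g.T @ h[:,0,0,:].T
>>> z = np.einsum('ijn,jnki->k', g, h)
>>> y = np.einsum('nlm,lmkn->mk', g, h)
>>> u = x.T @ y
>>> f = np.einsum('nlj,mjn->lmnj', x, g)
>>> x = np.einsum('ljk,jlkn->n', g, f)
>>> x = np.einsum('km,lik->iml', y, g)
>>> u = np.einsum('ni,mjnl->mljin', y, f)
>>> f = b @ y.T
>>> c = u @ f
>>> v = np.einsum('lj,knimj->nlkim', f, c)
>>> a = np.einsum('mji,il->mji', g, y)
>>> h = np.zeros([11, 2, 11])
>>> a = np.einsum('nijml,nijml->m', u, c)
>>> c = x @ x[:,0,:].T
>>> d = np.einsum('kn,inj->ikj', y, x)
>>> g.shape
(5, 7, 11)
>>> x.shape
(7, 2, 5)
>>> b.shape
(11, 2)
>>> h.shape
(11, 2, 11)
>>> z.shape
(2,)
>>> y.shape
(11, 2)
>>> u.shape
(7, 7, 5, 2, 11)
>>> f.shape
(11, 11)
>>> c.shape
(7, 2, 7)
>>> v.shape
(7, 11, 7, 5, 2)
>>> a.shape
(2,)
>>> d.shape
(7, 11, 5)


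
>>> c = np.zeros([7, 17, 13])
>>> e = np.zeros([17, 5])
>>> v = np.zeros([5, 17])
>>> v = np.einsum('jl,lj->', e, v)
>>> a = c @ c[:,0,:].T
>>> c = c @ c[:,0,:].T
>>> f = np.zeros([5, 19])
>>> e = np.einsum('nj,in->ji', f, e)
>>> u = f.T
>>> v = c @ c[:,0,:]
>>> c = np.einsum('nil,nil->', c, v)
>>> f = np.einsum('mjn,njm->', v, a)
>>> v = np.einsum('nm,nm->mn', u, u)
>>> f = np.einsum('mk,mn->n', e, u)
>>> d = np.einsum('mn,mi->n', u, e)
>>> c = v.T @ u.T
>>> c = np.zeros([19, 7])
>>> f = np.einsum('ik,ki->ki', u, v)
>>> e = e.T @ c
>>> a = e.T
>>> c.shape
(19, 7)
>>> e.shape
(17, 7)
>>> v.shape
(5, 19)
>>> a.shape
(7, 17)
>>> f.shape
(5, 19)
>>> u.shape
(19, 5)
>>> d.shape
(5,)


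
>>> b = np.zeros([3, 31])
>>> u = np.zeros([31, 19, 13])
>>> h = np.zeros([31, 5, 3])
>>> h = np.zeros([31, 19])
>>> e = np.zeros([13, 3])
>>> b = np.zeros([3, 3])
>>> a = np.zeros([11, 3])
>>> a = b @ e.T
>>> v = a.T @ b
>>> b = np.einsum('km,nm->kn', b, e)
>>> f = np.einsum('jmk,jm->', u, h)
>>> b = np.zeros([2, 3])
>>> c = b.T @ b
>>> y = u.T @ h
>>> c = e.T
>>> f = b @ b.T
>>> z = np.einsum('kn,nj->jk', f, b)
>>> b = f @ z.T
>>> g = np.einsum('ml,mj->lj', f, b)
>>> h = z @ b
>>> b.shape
(2, 3)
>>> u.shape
(31, 19, 13)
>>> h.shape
(3, 3)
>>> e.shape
(13, 3)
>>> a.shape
(3, 13)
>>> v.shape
(13, 3)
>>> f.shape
(2, 2)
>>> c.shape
(3, 13)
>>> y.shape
(13, 19, 19)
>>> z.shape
(3, 2)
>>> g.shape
(2, 3)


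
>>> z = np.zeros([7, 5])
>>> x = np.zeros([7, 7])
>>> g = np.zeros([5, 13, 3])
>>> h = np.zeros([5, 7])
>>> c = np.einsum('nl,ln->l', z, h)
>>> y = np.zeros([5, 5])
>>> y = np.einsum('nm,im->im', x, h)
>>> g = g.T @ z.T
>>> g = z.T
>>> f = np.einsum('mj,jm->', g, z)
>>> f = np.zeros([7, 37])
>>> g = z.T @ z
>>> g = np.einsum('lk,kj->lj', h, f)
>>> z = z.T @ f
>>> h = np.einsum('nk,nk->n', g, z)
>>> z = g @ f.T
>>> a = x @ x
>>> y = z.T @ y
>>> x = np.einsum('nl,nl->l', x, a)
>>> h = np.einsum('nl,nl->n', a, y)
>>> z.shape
(5, 7)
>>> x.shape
(7,)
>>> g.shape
(5, 37)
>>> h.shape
(7,)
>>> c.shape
(5,)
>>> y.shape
(7, 7)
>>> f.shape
(7, 37)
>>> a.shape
(7, 7)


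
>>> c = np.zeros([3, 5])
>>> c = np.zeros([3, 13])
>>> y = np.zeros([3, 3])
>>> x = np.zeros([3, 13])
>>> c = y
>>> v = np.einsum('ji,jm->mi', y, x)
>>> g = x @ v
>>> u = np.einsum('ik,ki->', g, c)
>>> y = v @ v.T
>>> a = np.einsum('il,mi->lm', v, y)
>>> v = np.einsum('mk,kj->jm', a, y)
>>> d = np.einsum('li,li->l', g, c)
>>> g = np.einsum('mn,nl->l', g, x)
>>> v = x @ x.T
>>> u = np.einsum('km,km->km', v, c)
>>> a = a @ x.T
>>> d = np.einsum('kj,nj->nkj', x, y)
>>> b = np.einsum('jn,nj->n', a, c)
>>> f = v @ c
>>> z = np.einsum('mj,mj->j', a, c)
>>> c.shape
(3, 3)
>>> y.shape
(13, 13)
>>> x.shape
(3, 13)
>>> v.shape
(3, 3)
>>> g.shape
(13,)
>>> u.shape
(3, 3)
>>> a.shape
(3, 3)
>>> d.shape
(13, 3, 13)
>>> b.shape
(3,)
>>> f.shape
(3, 3)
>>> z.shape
(3,)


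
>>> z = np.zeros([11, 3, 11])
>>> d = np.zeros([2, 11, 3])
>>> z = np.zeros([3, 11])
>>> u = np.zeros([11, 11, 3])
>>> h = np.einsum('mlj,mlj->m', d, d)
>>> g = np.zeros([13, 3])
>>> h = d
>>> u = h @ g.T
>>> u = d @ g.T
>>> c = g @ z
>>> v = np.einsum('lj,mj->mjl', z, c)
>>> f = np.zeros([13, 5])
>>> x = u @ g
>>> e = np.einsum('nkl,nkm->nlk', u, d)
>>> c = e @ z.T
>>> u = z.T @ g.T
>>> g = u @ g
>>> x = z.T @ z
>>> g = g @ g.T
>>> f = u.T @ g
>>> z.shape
(3, 11)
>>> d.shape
(2, 11, 3)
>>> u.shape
(11, 13)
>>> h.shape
(2, 11, 3)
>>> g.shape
(11, 11)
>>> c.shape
(2, 13, 3)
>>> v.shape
(13, 11, 3)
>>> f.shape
(13, 11)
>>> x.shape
(11, 11)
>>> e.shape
(2, 13, 11)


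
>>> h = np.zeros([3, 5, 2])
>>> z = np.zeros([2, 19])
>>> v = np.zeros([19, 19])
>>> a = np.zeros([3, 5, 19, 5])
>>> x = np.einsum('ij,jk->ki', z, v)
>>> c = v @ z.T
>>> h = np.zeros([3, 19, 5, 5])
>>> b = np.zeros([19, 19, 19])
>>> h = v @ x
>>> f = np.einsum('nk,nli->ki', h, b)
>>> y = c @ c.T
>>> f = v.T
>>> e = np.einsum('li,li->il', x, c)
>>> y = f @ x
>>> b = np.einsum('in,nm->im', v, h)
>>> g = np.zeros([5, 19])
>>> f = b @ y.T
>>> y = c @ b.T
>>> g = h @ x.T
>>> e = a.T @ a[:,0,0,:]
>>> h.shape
(19, 2)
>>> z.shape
(2, 19)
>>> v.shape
(19, 19)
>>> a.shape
(3, 5, 19, 5)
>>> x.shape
(19, 2)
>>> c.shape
(19, 2)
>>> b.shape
(19, 2)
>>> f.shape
(19, 19)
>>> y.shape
(19, 19)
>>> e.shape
(5, 19, 5, 5)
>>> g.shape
(19, 19)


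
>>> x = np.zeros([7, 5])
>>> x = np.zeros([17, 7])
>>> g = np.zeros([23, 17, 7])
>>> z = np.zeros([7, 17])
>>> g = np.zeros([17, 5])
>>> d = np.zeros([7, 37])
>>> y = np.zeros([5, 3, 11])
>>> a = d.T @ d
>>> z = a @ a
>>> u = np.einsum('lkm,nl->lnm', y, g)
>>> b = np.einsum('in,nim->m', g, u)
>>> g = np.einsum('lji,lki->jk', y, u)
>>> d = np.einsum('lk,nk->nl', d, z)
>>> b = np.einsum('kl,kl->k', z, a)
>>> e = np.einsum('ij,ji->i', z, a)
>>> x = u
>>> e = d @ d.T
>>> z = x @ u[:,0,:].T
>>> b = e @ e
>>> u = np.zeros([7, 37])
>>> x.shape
(5, 17, 11)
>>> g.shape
(3, 17)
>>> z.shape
(5, 17, 5)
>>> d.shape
(37, 7)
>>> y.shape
(5, 3, 11)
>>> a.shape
(37, 37)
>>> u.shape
(7, 37)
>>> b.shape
(37, 37)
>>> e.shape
(37, 37)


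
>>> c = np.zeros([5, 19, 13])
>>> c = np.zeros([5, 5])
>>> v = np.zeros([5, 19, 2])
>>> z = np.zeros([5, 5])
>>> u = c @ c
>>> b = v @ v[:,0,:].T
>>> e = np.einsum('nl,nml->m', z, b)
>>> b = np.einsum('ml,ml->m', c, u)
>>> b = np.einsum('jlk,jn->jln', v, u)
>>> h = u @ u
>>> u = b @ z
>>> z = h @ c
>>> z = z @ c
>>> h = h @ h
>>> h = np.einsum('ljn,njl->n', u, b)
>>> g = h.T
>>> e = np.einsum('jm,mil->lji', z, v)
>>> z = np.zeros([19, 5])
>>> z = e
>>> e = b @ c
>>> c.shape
(5, 5)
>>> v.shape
(5, 19, 2)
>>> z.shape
(2, 5, 19)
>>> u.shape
(5, 19, 5)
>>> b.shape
(5, 19, 5)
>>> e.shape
(5, 19, 5)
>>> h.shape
(5,)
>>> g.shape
(5,)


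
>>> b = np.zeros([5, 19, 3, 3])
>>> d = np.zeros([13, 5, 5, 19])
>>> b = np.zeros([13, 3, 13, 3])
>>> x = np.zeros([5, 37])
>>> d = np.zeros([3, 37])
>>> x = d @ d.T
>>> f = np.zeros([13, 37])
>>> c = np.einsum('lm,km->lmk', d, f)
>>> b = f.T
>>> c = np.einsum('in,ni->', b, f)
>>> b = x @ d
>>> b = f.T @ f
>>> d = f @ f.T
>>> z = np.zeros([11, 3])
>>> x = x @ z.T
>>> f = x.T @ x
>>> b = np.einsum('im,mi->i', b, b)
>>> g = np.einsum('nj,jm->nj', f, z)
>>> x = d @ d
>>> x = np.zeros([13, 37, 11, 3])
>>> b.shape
(37,)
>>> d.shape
(13, 13)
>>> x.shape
(13, 37, 11, 3)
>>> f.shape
(11, 11)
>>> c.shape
()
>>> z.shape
(11, 3)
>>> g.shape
(11, 11)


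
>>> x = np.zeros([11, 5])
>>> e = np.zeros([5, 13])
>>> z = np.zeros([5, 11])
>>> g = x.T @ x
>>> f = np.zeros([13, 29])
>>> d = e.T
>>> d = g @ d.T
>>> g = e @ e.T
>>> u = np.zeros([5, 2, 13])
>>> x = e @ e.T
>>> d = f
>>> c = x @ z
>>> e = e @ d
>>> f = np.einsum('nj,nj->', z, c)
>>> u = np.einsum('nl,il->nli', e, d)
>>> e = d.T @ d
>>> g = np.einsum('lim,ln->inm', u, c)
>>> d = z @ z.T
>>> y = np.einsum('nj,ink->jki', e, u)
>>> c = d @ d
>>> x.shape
(5, 5)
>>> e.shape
(29, 29)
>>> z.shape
(5, 11)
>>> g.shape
(29, 11, 13)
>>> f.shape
()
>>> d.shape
(5, 5)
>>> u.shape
(5, 29, 13)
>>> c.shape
(5, 5)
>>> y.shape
(29, 13, 5)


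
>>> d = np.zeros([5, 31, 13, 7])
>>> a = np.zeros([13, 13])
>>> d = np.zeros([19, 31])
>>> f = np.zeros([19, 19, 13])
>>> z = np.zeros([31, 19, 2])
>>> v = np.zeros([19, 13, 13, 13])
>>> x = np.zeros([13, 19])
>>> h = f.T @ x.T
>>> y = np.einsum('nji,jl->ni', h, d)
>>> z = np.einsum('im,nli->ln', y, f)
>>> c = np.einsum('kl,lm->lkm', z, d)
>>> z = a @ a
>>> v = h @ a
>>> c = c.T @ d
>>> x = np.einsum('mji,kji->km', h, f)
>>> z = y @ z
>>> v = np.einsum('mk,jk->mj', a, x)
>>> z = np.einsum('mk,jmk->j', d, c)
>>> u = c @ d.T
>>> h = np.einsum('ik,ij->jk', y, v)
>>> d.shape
(19, 31)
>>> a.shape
(13, 13)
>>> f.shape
(19, 19, 13)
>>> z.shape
(31,)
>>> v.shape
(13, 19)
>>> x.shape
(19, 13)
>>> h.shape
(19, 13)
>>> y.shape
(13, 13)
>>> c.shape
(31, 19, 31)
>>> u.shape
(31, 19, 19)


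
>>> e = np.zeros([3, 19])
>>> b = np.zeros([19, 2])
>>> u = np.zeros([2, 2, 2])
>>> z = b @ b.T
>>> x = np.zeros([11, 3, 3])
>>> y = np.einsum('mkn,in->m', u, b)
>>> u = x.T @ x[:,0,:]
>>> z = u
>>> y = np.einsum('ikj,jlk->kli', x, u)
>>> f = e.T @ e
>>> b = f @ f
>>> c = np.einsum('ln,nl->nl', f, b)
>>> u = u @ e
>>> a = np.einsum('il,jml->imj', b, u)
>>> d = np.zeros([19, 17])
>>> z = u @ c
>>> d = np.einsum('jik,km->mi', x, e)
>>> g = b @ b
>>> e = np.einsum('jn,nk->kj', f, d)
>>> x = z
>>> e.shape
(3, 19)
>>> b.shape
(19, 19)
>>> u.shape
(3, 3, 19)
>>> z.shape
(3, 3, 19)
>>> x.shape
(3, 3, 19)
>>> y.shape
(3, 3, 11)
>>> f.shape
(19, 19)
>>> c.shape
(19, 19)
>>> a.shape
(19, 3, 3)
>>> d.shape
(19, 3)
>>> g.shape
(19, 19)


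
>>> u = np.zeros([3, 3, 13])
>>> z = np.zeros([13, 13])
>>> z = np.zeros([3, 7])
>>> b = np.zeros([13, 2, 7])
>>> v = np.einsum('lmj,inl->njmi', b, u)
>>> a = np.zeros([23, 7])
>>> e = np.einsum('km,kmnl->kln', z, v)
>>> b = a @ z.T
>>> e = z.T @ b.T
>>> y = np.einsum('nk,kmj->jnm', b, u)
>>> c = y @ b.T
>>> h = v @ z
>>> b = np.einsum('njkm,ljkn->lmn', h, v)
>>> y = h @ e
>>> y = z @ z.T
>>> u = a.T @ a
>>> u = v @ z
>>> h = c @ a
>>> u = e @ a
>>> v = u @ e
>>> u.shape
(7, 7)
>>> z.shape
(3, 7)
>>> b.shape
(3, 7, 3)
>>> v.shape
(7, 23)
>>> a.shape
(23, 7)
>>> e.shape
(7, 23)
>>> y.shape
(3, 3)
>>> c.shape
(13, 23, 23)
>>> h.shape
(13, 23, 7)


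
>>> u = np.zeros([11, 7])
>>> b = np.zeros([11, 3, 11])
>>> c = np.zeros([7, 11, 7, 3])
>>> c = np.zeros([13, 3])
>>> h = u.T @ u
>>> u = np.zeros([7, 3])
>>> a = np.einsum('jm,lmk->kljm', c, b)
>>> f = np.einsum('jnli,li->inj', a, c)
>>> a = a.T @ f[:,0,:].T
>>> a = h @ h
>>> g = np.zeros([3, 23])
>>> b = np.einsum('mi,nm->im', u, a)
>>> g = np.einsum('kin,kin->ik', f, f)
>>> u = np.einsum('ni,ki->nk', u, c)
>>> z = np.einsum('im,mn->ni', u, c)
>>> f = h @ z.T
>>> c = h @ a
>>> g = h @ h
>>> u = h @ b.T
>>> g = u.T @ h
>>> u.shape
(7, 3)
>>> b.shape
(3, 7)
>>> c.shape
(7, 7)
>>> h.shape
(7, 7)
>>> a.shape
(7, 7)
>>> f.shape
(7, 3)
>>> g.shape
(3, 7)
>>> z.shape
(3, 7)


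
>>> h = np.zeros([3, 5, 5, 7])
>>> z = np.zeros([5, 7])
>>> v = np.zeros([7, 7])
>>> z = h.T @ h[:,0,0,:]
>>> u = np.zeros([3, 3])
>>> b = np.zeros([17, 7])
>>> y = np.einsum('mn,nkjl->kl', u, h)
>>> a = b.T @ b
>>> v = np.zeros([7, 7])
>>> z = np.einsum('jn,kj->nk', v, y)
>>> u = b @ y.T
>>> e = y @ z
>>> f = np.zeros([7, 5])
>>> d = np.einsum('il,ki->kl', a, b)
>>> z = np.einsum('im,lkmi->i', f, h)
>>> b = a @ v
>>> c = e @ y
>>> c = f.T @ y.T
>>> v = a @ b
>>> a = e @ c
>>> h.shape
(3, 5, 5, 7)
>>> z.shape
(7,)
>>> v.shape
(7, 7)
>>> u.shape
(17, 5)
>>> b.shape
(7, 7)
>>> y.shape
(5, 7)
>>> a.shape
(5, 5)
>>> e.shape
(5, 5)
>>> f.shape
(7, 5)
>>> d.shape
(17, 7)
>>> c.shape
(5, 5)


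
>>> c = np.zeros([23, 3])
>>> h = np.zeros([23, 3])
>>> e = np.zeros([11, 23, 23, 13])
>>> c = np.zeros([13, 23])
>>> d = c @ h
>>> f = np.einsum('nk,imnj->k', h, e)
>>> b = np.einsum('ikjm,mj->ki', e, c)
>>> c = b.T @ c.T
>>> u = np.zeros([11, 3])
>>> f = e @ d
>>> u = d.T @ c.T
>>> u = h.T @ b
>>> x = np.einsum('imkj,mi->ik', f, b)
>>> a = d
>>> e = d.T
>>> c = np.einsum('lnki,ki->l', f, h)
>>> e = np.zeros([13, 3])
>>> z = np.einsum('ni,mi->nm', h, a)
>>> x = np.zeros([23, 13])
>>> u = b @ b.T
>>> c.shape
(11,)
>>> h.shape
(23, 3)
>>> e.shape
(13, 3)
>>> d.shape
(13, 3)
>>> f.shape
(11, 23, 23, 3)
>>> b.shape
(23, 11)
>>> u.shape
(23, 23)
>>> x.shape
(23, 13)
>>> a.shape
(13, 3)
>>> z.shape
(23, 13)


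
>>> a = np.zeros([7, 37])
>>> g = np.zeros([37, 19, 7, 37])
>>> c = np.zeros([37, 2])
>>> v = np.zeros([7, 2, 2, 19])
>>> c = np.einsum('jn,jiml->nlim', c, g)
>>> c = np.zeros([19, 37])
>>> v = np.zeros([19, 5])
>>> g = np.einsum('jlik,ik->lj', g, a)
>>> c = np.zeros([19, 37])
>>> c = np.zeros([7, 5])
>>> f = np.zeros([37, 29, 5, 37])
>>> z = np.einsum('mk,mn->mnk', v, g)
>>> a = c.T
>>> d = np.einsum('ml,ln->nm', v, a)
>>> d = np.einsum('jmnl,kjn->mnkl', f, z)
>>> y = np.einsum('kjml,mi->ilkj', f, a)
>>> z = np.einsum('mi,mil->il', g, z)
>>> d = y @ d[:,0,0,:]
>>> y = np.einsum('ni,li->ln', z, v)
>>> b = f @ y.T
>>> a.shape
(5, 7)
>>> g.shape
(19, 37)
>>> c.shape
(7, 5)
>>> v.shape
(19, 5)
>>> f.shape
(37, 29, 5, 37)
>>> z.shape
(37, 5)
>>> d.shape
(7, 37, 37, 37)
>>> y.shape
(19, 37)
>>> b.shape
(37, 29, 5, 19)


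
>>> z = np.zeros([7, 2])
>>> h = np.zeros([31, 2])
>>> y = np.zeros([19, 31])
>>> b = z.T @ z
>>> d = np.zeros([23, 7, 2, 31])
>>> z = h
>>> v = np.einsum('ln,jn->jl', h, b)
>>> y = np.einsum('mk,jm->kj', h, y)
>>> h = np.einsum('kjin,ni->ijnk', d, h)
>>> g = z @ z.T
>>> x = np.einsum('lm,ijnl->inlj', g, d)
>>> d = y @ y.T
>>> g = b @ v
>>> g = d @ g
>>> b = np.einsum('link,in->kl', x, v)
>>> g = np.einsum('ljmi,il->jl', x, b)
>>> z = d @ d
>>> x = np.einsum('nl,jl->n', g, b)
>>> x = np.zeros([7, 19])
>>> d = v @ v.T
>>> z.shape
(2, 2)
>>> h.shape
(2, 7, 31, 23)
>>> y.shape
(2, 19)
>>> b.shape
(7, 23)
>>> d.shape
(2, 2)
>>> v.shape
(2, 31)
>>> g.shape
(2, 23)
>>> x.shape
(7, 19)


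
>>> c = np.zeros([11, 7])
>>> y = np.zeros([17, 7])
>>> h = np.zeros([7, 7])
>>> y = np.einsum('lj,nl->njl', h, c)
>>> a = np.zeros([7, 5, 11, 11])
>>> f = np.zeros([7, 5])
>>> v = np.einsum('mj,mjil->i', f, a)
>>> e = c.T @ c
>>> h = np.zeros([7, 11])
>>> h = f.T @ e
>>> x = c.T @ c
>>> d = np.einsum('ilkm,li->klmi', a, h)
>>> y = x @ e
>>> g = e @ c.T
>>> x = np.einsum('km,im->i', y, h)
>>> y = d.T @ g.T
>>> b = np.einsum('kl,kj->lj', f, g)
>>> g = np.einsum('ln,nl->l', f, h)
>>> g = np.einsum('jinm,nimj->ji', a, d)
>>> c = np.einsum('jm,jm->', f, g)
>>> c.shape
()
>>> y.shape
(7, 11, 5, 7)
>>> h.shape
(5, 7)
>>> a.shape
(7, 5, 11, 11)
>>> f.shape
(7, 5)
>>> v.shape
(11,)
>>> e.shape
(7, 7)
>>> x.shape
(5,)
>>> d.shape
(11, 5, 11, 7)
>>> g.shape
(7, 5)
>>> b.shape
(5, 11)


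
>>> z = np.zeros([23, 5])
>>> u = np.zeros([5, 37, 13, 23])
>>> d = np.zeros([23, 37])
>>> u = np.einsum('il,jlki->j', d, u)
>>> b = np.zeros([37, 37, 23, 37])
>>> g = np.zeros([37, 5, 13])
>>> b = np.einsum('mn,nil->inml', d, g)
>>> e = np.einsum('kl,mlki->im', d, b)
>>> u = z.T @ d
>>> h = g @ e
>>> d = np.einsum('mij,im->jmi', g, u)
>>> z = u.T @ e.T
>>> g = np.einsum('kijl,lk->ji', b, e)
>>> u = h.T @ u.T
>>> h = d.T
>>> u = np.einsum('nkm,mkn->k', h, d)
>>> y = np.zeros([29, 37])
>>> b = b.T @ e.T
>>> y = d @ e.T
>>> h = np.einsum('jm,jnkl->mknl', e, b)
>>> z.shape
(37, 13)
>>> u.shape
(37,)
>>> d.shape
(13, 37, 5)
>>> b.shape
(13, 23, 37, 13)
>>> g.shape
(23, 37)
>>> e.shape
(13, 5)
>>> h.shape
(5, 37, 23, 13)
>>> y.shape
(13, 37, 13)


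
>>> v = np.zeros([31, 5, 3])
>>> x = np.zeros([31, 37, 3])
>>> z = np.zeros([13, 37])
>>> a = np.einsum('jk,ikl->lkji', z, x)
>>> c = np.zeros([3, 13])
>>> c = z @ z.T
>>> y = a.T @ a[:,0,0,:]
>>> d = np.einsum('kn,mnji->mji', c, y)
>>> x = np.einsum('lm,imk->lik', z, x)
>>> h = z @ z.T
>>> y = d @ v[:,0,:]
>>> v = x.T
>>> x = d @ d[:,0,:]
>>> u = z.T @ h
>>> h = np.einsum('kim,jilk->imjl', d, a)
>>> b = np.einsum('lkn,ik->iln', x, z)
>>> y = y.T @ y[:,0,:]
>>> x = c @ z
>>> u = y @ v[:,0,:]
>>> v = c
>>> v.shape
(13, 13)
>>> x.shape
(13, 37)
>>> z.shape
(13, 37)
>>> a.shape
(3, 37, 13, 31)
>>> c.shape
(13, 13)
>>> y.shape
(3, 37, 3)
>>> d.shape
(31, 37, 31)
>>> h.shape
(37, 31, 3, 13)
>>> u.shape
(3, 37, 13)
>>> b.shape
(13, 31, 31)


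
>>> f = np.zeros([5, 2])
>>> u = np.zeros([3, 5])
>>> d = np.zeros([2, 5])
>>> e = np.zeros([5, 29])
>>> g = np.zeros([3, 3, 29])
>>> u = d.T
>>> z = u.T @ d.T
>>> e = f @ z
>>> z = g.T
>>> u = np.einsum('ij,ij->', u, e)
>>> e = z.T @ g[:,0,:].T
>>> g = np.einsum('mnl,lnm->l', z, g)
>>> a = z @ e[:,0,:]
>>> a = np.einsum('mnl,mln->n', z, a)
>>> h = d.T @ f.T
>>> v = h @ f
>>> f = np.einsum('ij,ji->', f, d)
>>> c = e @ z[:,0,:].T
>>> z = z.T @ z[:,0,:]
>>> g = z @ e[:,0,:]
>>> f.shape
()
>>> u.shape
()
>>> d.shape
(2, 5)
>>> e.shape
(3, 3, 3)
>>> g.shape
(3, 3, 3)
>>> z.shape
(3, 3, 3)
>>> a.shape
(3,)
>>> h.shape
(5, 5)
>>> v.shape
(5, 2)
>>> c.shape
(3, 3, 29)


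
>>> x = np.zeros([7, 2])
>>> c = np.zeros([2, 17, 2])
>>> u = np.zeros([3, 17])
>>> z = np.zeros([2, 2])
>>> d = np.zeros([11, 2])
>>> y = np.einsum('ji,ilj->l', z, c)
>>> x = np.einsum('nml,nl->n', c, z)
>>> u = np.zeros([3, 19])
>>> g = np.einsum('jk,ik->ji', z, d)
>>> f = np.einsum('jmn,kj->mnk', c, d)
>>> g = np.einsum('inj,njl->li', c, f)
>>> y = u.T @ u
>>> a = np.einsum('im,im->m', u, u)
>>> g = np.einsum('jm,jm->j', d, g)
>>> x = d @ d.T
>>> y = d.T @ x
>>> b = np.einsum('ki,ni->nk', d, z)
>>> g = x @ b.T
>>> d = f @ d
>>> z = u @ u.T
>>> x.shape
(11, 11)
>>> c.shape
(2, 17, 2)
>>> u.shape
(3, 19)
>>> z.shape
(3, 3)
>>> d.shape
(17, 2, 2)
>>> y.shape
(2, 11)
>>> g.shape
(11, 2)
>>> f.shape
(17, 2, 11)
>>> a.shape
(19,)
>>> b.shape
(2, 11)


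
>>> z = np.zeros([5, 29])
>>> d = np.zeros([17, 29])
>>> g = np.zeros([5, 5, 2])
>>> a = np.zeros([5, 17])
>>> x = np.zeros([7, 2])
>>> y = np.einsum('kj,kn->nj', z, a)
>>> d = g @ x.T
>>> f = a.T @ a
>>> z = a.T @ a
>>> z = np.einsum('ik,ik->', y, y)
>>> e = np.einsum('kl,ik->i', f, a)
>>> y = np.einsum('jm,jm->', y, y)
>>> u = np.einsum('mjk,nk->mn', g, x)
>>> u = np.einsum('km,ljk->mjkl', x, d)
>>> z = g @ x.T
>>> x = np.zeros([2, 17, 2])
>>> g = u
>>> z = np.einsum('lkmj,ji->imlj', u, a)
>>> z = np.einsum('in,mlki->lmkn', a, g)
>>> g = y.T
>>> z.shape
(5, 2, 7, 17)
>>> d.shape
(5, 5, 7)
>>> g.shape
()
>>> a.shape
(5, 17)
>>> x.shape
(2, 17, 2)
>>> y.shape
()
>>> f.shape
(17, 17)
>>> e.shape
(5,)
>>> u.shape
(2, 5, 7, 5)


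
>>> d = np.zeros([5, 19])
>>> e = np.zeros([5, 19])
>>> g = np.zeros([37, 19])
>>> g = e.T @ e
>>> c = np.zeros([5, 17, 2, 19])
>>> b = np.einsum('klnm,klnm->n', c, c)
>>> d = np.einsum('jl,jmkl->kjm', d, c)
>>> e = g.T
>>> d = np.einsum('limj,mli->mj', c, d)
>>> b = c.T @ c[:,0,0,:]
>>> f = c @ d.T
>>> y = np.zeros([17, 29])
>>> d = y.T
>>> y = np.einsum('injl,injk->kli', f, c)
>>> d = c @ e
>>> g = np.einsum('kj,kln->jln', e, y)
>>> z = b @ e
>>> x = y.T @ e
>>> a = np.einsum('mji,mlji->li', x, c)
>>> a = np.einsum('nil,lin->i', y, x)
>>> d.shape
(5, 17, 2, 19)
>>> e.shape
(19, 19)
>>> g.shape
(19, 2, 5)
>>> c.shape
(5, 17, 2, 19)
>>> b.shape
(19, 2, 17, 19)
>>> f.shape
(5, 17, 2, 2)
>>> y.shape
(19, 2, 5)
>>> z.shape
(19, 2, 17, 19)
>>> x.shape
(5, 2, 19)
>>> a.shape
(2,)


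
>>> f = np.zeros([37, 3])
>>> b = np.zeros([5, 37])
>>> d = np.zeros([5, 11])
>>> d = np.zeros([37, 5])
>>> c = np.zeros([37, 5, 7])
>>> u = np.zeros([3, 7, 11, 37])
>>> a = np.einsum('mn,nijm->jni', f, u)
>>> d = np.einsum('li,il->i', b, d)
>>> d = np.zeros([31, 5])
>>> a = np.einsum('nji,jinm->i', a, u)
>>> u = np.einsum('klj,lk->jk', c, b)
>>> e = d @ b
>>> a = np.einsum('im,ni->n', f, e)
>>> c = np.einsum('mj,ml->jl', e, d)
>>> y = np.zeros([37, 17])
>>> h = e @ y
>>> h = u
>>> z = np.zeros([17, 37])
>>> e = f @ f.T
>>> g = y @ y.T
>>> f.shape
(37, 3)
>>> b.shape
(5, 37)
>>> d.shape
(31, 5)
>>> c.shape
(37, 5)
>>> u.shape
(7, 37)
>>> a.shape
(31,)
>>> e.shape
(37, 37)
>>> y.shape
(37, 17)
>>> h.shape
(7, 37)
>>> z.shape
(17, 37)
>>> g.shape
(37, 37)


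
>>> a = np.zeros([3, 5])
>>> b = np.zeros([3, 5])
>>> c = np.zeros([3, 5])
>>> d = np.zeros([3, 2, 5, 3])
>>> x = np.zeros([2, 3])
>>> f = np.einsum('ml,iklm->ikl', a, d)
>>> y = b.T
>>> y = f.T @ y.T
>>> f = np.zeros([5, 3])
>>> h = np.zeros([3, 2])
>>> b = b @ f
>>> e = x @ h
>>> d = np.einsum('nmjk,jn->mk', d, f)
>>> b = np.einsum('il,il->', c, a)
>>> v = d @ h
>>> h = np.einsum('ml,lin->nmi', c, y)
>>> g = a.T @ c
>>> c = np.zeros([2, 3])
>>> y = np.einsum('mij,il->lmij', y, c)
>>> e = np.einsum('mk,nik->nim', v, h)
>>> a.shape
(3, 5)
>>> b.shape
()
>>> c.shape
(2, 3)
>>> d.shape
(2, 3)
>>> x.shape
(2, 3)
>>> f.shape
(5, 3)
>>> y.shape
(3, 5, 2, 5)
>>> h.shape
(5, 3, 2)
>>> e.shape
(5, 3, 2)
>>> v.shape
(2, 2)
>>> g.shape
(5, 5)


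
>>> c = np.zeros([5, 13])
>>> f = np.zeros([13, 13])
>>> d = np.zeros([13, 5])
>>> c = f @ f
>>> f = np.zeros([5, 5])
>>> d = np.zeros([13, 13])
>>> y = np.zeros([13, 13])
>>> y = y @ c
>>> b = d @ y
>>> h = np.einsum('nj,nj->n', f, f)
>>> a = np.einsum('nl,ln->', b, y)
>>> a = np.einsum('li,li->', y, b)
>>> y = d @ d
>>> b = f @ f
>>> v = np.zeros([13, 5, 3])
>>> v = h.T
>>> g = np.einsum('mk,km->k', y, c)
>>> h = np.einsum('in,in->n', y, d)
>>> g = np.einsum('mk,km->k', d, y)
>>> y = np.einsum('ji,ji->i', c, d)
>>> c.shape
(13, 13)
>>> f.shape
(5, 5)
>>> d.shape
(13, 13)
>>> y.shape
(13,)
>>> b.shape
(5, 5)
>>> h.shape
(13,)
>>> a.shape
()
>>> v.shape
(5,)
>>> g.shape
(13,)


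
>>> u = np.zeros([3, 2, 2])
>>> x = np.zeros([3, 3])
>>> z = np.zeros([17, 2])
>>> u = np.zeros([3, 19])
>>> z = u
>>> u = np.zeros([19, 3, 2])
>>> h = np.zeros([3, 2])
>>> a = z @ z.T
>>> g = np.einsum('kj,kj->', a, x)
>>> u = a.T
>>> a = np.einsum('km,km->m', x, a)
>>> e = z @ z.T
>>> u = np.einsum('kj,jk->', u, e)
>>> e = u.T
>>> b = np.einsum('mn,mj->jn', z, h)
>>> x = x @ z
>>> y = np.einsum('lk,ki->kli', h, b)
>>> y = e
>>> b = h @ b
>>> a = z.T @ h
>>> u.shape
()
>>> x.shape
(3, 19)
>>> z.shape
(3, 19)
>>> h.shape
(3, 2)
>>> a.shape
(19, 2)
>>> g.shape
()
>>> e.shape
()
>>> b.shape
(3, 19)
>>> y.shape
()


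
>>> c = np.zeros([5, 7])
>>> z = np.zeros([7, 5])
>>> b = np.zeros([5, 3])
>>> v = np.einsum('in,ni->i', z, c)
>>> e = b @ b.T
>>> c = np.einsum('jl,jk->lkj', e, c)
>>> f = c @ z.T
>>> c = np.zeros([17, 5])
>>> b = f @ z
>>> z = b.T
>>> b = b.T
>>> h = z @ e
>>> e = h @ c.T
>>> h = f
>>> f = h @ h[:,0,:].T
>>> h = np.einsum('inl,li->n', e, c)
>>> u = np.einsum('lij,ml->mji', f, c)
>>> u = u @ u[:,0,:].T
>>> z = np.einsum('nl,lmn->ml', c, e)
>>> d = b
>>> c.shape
(17, 5)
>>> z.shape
(7, 5)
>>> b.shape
(5, 7, 5)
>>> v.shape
(7,)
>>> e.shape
(5, 7, 17)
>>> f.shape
(5, 7, 5)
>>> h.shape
(7,)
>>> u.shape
(17, 5, 17)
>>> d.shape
(5, 7, 5)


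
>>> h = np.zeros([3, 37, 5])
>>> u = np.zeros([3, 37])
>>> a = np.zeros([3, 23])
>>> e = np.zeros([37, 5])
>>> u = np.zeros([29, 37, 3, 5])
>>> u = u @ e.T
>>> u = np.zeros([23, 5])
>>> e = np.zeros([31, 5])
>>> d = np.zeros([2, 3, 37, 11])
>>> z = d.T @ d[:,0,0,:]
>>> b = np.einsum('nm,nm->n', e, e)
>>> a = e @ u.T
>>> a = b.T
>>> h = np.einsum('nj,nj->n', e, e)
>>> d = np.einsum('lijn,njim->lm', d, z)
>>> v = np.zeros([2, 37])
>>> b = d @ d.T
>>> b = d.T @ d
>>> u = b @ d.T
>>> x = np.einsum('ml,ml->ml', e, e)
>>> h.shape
(31,)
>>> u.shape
(11, 2)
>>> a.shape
(31,)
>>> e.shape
(31, 5)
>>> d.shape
(2, 11)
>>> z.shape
(11, 37, 3, 11)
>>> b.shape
(11, 11)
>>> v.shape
(2, 37)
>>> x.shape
(31, 5)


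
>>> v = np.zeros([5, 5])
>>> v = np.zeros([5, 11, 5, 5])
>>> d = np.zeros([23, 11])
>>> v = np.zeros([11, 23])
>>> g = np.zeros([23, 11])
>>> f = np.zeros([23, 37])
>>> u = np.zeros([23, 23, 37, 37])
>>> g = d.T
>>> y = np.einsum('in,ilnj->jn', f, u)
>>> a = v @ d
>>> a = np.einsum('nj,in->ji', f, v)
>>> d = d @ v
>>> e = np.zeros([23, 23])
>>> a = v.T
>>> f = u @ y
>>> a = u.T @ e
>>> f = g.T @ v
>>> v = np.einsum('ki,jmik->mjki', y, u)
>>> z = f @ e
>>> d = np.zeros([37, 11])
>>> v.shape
(23, 23, 37, 37)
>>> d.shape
(37, 11)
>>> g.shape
(11, 23)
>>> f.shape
(23, 23)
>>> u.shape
(23, 23, 37, 37)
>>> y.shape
(37, 37)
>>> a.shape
(37, 37, 23, 23)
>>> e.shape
(23, 23)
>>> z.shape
(23, 23)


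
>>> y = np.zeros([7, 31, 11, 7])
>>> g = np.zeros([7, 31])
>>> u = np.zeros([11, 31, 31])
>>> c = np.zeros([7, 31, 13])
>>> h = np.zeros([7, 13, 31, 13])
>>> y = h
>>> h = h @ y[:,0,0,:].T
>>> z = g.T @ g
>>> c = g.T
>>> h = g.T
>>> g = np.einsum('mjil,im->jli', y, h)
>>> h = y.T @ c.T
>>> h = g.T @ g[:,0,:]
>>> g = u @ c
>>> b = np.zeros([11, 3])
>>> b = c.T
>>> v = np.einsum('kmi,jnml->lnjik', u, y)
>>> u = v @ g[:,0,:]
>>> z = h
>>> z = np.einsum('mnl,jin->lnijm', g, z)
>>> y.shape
(7, 13, 31, 13)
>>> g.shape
(11, 31, 7)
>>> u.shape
(13, 13, 7, 31, 7)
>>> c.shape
(31, 7)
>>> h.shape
(31, 13, 31)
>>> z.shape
(7, 31, 13, 31, 11)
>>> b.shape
(7, 31)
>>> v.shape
(13, 13, 7, 31, 11)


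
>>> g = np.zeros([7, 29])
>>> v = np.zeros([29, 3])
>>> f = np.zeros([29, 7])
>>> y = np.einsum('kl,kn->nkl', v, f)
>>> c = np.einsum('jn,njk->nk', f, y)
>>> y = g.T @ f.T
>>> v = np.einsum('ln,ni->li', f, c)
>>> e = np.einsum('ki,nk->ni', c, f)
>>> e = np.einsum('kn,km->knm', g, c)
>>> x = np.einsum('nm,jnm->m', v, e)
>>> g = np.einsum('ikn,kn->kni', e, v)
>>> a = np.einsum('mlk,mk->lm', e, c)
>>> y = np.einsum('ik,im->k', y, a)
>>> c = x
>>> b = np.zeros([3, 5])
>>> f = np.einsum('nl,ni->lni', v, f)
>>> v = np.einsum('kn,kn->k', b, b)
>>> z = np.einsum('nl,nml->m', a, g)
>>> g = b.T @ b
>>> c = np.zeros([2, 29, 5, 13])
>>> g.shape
(5, 5)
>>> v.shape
(3,)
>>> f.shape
(3, 29, 7)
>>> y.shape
(29,)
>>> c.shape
(2, 29, 5, 13)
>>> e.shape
(7, 29, 3)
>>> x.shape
(3,)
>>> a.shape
(29, 7)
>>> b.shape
(3, 5)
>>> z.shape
(3,)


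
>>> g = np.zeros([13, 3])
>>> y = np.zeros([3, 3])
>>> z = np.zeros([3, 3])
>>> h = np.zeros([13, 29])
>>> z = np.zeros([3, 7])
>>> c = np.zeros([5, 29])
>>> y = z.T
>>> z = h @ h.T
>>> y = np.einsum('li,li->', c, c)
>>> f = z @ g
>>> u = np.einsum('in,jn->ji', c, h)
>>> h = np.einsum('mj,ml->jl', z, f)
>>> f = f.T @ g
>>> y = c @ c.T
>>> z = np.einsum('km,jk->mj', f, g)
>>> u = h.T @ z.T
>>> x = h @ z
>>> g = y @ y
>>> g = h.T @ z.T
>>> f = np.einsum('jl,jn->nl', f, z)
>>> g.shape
(3, 3)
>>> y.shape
(5, 5)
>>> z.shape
(3, 13)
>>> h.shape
(13, 3)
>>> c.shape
(5, 29)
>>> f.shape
(13, 3)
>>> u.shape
(3, 3)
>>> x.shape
(13, 13)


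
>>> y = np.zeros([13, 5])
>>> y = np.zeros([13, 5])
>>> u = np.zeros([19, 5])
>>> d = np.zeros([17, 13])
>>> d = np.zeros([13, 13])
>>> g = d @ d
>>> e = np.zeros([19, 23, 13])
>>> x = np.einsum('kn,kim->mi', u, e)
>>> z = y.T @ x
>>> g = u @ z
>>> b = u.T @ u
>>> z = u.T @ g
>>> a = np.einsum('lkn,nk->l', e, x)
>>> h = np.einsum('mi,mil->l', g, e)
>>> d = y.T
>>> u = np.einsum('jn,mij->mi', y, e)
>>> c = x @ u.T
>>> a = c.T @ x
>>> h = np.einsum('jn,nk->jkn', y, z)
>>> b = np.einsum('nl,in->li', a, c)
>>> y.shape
(13, 5)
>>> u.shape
(19, 23)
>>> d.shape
(5, 13)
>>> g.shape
(19, 23)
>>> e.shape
(19, 23, 13)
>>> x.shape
(13, 23)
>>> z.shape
(5, 23)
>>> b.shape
(23, 13)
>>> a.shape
(19, 23)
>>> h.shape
(13, 23, 5)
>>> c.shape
(13, 19)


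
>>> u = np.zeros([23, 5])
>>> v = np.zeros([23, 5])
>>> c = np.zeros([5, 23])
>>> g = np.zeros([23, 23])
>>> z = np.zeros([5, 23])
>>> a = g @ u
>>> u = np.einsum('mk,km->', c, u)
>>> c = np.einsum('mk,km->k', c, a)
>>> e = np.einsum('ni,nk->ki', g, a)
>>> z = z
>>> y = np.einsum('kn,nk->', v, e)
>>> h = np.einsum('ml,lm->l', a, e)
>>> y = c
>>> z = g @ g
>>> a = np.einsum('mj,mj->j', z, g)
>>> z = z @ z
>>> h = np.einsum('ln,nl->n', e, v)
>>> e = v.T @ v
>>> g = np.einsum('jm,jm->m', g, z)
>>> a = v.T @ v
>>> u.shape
()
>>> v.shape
(23, 5)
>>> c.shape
(23,)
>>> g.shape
(23,)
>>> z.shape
(23, 23)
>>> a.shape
(5, 5)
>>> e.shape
(5, 5)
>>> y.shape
(23,)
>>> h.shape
(23,)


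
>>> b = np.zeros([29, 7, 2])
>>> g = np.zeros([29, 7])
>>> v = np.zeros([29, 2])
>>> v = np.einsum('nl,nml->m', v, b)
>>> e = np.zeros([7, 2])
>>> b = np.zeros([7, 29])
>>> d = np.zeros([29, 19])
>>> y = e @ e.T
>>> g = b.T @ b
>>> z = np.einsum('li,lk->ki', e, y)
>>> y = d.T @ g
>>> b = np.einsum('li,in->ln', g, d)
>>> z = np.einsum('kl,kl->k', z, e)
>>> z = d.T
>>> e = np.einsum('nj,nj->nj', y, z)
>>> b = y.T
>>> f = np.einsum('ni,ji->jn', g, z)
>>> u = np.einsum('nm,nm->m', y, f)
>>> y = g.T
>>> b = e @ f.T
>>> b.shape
(19, 19)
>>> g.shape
(29, 29)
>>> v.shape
(7,)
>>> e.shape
(19, 29)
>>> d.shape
(29, 19)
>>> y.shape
(29, 29)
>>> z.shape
(19, 29)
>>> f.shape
(19, 29)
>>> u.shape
(29,)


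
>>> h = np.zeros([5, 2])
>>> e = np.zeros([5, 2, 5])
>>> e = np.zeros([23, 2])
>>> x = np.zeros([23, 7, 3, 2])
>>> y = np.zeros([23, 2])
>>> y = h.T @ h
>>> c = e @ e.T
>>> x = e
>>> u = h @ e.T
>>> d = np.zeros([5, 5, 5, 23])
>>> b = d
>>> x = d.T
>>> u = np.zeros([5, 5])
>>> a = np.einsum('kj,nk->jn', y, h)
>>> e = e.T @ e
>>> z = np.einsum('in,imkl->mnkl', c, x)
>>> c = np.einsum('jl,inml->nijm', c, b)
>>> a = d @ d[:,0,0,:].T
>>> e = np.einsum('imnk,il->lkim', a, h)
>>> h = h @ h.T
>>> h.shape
(5, 5)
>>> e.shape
(2, 5, 5, 5)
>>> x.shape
(23, 5, 5, 5)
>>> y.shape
(2, 2)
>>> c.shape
(5, 5, 23, 5)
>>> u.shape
(5, 5)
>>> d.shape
(5, 5, 5, 23)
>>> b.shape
(5, 5, 5, 23)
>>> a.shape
(5, 5, 5, 5)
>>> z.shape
(5, 23, 5, 5)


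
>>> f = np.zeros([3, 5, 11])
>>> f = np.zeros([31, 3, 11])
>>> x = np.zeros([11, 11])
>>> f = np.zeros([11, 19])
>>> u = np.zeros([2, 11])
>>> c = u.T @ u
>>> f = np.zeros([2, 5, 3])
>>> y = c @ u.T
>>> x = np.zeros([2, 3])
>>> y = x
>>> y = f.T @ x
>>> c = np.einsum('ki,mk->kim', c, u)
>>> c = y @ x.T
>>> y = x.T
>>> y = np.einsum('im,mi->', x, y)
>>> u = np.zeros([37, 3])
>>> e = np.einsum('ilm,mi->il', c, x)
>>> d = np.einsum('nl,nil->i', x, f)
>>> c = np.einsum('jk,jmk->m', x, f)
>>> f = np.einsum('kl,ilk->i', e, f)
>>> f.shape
(2,)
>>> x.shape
(2, 3)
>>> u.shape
(37, 3)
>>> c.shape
(5,)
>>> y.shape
()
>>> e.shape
(3, 5)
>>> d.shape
(5,)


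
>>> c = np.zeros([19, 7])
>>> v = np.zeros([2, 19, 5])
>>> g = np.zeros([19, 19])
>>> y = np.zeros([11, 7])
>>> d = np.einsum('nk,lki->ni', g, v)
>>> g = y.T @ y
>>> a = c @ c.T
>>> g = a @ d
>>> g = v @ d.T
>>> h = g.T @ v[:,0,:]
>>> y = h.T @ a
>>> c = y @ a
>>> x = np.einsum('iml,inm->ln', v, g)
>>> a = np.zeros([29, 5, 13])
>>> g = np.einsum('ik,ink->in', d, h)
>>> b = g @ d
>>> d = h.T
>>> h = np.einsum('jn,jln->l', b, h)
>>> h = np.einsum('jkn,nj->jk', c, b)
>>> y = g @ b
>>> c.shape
(5, 19, 19)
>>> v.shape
(2, 19, 5)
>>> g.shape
(19, 19)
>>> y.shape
(19, 5)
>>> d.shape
(5, 19, 19)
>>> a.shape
(29, 5, 13)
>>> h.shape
(5, 19)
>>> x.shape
(5, 19)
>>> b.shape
(19, 5)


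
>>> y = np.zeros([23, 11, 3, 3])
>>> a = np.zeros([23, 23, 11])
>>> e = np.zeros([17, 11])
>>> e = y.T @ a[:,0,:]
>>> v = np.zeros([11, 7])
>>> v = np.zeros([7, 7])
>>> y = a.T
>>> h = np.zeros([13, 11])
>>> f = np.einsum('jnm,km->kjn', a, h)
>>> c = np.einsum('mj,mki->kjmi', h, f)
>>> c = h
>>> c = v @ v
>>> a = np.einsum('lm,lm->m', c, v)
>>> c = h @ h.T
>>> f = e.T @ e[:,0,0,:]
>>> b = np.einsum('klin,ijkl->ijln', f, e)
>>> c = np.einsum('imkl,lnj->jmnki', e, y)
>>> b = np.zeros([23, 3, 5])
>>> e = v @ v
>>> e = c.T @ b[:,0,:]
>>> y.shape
(11, 23, 23)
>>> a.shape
(7,)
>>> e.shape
(3, 11, 23, 3, 5)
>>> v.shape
(7, 7)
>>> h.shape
(13, 11)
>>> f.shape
(11, 11, 3, 11)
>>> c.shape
(23, 3, 23, 11, 3)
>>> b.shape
(23, 3, 5)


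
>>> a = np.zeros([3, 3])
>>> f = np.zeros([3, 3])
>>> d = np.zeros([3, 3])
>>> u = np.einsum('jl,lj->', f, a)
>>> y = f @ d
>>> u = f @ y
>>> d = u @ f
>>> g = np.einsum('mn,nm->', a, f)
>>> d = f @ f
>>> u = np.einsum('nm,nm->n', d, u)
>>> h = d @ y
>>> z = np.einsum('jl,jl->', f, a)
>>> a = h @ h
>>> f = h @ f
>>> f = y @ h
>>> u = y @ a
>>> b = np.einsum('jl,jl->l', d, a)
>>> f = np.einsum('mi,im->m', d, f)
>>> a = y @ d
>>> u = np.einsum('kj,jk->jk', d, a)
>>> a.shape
(3, 3)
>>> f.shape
(3,)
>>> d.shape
(3, 3)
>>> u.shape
(3, 3)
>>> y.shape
(3, 3)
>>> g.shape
()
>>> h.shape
(3, 3)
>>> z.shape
()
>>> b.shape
(3,)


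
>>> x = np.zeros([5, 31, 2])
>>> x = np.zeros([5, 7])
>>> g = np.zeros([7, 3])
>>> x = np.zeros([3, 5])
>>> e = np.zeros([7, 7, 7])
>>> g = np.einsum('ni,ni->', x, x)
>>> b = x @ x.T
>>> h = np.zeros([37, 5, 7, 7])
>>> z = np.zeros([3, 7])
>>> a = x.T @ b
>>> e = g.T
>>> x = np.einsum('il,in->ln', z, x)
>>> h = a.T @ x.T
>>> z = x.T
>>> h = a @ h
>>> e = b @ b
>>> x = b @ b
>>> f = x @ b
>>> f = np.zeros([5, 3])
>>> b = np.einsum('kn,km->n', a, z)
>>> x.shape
(3, 3)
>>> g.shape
()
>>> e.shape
(3, 3)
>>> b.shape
(3,)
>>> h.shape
(5, 7)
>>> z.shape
(5, 7)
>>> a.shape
(5, 3)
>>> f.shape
(5, 3)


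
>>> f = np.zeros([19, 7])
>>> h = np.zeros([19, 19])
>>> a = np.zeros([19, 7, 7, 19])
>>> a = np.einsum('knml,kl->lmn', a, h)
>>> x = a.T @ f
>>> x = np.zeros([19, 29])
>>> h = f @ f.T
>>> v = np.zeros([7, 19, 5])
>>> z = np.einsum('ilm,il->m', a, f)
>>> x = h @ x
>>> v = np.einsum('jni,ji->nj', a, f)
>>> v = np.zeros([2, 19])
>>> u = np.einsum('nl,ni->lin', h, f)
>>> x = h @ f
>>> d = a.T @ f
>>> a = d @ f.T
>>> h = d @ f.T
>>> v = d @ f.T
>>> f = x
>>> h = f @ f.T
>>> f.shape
(19, 7)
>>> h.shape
(19, 19)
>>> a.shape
(7, 7, 19)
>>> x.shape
(19, 7)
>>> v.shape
(7, 7, 19)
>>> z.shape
(7,)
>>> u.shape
(19, 7, 19)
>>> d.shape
(7, 7, 7)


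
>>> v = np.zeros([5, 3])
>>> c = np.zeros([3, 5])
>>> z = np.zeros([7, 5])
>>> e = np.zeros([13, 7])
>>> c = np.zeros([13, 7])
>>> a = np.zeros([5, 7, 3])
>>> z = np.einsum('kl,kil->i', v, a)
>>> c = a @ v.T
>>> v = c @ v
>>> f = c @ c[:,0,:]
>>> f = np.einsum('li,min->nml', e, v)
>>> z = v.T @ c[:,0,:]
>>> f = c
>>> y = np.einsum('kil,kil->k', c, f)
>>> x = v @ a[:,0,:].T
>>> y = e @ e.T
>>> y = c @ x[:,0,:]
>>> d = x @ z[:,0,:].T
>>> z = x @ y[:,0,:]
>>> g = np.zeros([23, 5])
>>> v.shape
(5, 7, 3)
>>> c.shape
(5, 7, 5)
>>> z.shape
(5, 7, 5)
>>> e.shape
(13, 7)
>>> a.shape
(5, 7, 3)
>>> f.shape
(5, 7, 5)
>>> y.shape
(5, 7, 5)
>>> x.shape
(5, 7, 5)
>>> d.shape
(5, 7, 3)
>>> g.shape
(23, 5)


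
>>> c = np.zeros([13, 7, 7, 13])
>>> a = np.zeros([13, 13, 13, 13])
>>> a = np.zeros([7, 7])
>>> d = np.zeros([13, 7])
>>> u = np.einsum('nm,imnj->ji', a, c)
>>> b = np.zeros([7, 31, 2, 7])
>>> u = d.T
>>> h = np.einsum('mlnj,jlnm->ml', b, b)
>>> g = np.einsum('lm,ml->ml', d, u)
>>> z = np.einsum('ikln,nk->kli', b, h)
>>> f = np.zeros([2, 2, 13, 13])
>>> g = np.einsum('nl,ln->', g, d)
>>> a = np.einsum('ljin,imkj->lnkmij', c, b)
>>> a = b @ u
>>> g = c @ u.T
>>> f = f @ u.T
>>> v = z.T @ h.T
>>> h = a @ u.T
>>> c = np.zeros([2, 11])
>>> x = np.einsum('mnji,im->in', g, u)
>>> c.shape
(2, 11)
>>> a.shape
(7, 31, 2, 13)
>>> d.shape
(13, 7)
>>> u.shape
(7, 13)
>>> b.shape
(7, 31, 2, 7)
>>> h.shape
(7, 31, 2, 7)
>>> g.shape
(13, 7, 7, 7)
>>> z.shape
(31, 2, 7)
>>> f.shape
(2, 2, 13, 7)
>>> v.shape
(7, 2, 7)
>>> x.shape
(7, 7)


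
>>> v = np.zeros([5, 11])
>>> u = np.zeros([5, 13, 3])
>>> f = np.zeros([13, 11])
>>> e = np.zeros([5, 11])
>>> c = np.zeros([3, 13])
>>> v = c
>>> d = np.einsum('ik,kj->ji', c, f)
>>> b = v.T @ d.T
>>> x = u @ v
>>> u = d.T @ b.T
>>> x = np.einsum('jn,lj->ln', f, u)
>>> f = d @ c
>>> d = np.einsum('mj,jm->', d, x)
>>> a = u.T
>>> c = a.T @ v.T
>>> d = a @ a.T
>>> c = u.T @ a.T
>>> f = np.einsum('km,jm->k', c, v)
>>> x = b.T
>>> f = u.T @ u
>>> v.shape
(3, 13)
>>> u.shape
(3, 13)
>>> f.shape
(13, 13)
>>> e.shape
(5, 11)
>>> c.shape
(13, 13)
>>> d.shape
(13, 13)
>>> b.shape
(13, 11)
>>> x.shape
(11, 13)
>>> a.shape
(13, 3)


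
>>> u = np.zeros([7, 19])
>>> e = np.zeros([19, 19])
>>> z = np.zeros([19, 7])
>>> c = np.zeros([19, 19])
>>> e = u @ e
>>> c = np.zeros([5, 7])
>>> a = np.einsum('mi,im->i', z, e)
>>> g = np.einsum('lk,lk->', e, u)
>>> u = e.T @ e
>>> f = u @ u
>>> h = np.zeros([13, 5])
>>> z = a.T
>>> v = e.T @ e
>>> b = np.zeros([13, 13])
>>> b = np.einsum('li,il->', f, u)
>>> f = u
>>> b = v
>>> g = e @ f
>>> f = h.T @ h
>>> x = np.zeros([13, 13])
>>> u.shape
(19, 19)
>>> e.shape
(7, 19)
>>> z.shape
(7,)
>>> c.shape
(5, 7)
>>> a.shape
(7,)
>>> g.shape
(7, 19)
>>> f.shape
(5, 5)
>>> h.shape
(13, 5)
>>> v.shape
(19, 19)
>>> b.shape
(19, 19)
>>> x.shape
(13, 13)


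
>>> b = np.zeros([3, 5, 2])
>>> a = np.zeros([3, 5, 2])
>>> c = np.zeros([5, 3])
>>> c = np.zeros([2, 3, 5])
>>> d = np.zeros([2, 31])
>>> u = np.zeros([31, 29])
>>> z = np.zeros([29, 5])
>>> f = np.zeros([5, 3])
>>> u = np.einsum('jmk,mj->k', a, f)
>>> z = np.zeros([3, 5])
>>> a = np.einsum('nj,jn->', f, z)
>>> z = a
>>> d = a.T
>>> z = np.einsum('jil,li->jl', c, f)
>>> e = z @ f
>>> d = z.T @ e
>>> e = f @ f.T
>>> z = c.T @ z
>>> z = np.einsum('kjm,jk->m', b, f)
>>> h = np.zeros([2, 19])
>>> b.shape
(3, 5, 2)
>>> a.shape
()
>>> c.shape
(2, 3, 5)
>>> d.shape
(5, 3)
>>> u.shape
(2,)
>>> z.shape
(2,)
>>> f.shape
(5, 3)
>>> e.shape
(5, 5)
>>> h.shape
(2, 19)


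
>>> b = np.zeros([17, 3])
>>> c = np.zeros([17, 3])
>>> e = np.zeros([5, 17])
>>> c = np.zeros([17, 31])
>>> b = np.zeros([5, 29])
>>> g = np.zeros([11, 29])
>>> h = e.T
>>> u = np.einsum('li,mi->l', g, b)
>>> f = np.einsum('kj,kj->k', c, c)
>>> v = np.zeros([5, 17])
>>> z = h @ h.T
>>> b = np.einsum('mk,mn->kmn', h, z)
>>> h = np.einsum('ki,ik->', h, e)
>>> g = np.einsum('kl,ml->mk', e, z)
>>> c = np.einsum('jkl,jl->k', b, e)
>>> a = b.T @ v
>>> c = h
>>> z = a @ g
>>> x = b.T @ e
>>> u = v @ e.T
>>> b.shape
(5, 17, 17)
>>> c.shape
()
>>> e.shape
(5, 17)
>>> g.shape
(17, 5)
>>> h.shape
()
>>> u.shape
(5, 5)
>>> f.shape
(17,)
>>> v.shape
(5, 17)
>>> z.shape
(17, 17, 5)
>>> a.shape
(17, 17, 17)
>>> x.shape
(17, 17, 17)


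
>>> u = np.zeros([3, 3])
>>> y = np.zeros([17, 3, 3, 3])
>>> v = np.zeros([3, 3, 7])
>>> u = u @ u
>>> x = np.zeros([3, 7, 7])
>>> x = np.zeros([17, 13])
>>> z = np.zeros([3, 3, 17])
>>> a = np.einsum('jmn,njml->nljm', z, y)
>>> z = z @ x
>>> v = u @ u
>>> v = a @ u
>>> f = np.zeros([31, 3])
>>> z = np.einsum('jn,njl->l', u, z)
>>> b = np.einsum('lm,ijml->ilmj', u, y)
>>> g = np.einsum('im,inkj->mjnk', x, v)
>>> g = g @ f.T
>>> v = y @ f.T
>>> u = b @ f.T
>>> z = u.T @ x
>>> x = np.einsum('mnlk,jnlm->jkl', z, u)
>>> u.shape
(17, 3, 3, 31)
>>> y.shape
(17, 3, 3, 3)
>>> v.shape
(17, 3, 3, 31)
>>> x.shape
(17, 13, 3)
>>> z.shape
(31, 3, 3, 13)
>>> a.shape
(17, 3, 3, 3)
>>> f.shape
(31, 3)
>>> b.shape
(17, 3, 3, 3)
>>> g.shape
(13, 3, 3, 31)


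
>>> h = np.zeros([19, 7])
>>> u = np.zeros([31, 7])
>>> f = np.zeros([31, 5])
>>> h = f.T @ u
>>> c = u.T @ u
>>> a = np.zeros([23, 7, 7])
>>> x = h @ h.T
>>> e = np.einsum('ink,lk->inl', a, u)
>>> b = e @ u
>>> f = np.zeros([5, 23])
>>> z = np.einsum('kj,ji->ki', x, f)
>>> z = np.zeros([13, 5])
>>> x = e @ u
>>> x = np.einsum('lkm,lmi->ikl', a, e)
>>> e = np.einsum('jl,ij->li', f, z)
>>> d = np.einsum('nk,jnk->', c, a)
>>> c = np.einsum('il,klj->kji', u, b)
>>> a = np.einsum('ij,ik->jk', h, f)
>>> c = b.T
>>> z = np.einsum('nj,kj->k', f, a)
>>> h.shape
(5, 7)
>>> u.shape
(31, 7)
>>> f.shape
(5, 23)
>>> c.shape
(7, 7, 23)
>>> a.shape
(7, 23)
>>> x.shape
(31, 7, 23)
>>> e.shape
(23, 13)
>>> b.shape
(23, 7, 7)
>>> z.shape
(7,)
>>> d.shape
()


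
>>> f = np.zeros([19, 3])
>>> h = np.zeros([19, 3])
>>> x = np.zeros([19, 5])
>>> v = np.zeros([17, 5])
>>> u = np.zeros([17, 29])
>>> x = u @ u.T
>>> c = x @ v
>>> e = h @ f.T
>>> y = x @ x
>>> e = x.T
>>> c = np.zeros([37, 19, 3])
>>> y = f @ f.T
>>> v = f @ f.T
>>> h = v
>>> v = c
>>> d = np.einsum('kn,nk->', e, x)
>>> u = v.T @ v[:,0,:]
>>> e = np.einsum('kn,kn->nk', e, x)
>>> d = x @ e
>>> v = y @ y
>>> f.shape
(19, 3)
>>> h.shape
(19, 19)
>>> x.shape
(17, 17)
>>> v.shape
(19, 19)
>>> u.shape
(3, 19, 3)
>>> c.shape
(37, 19, 3)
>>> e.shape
(17, 17)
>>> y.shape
(19, 19)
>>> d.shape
(17, 17)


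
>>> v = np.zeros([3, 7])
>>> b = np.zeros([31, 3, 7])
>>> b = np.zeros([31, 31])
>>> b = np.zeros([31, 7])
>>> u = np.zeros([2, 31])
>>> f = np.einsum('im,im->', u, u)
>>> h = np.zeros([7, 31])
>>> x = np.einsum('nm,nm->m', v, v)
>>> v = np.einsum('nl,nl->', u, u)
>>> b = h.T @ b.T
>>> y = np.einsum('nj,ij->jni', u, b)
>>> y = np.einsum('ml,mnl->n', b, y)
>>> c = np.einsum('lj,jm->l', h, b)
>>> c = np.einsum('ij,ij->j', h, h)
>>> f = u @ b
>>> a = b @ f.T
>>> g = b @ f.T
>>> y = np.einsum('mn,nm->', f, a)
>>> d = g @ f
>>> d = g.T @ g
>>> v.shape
()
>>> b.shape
(31, 31)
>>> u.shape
(2, 31)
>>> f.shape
(2, 31)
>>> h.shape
(7, 31)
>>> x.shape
(7,)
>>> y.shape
()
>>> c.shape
(31,)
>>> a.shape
(31, 2)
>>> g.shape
(31, 2)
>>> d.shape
(2, 2)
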